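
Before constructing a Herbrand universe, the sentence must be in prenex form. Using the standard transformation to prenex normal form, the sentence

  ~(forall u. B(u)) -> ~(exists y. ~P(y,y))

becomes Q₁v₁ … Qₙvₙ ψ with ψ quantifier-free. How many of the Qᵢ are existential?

Rewrite implications/biconditionals: A → B as ¬A ∨ B.
  ~~(forall u. B(u)) | ~(exists y. ~P(y,y))
Move each ¬ inward, flipping quantifiers it crosses:
  (forall u. B(u)) | (forall y. P(y,y))
All bound variables are already distinct, so no renaming is needed.
Pull the quantifiers to the front (each side's bound variable is not free in the other side):
  forall u. forall y. (B(u) | P(y,y))
The prefix is forall u forall y: 2 universal, 0 existential.

0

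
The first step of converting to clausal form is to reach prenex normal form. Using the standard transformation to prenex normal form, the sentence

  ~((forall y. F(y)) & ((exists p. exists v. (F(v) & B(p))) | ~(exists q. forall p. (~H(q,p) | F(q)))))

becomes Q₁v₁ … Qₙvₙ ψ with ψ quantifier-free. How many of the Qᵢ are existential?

Move each ¬ inward, flipping quantifiers it crosses:
  (exists y. ~F(y)) | (forall p. forall v. (~F(v) | ~B(p))) & (exists q. forall p. (~H(q,p) | F(q)))
Give each quantifier a distinct variable: p↦v1.
  (exists y. ~F(y)) | (forall p. forall v. (~F(v) | ~B(p))) & (exists q. forall v1. (~H(q,v1) | F(q)))
Extract every quantifier outward, since the variables are now distinct and don't occur free across branches:
  exists y. forall p. forall v. exists q. forall v1. (~F(y) | (~F(v) | ~B(p)) & (~H(q,v1) | F(q)))
The prefix is exists y forall p forall v exists q forall v1: 3 universal, 2 existential.

2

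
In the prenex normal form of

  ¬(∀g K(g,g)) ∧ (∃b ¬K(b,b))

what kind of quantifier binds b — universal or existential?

existential

Drive negations inward (¬∀x A ≡ ∃x ¬A, ¬∃x A ≡ ∀x ¬A, De Morgan for ∧/∨):
  (∃g ¬K(g,g)) ∧ (∃b ¬K(b,b))
Finally move all quantifiers to the prefix:
  ∃g ∃b (¬K(g,g) ∧ ¬K(b,b))
The quantifier ∃b sits under an even number of negations, so it remains existential.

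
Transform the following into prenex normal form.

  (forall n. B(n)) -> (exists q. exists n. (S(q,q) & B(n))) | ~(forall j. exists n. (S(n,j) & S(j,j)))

exists n. exists q. exists z1. exists j. forall c. (~B(n) | S(q,q) & B(z1) | ~S(c,j) | ~S(j,j))

Eliminate → and ↔ using ¬ and ∨.
  ~(forall n. B(n)) | (exists q. exists n. (S(q,q) & B(n))) | ~(forall j. exists n. (S(n,j) & S(j,j)))
Drive negations inward (¬∀x A ≡ ∃x ¬A, ¬∃x A ≡ ∀x ¬A, De Morgan for ∧/∨):
  (exists n. ~B(n)) | (exists q. exists n. (S(q,q) & B(n))) | (exists j. forall n. (~S(n,j) | ~S(j,j)))
Standardize variables apart so no two quantifiers bind the same name: n↦z1, n↦c.
  (exists n. ~B(n)) | (exists q. exists z1. (S(q,q) & B(z1))) | (exists j. forall c. (~S(c,j) | ~S(j,j)))
Pull the quantifiers to the front (each side's bound variable is not free in the other side):
  exists n. exists q. exists z1. exists j. forall c. (~B(n) | S(q,q) & B(z1) | ~S(c,j) | ~S(j,j))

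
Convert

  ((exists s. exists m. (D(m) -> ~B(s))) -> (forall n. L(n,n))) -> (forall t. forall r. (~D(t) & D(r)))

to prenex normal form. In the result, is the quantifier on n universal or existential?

existential

Eliminate → and ↔ using ¬ and ∨.
  ~(~(exists s. exists m. (~D(m) | ~B(s))) | (forall n. L(n,n))) | (forall t. forall r. (~D(t) & D(r)))
Push ¬ through the quantifiers and connectives to reach negation normal form:
  (exists s. exists m. (~D(m) | ~B(s))) & (exists n. ~L(n,n)) | (forall t. forall r. (~D(t) & D(r)))
All bound variables are already distinct, so no renaming is needed.
Finally move all quantifiers to the prefix:
  exists s. exists m. exists n. forall t. forall r. ((~D(m) | ~B(s)) & ~L(n,n) | ~D(t) & D(r))
The quantifier forall n sits under an odd number of negations (counting the antecedent side of each →), so it flips to exists n.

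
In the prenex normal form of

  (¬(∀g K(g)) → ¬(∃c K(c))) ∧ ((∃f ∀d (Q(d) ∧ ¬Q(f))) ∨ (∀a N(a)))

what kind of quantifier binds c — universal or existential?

universal

Rewrite implications/biconditionals: A → B as ¬A ∨ B.
  (¬¬(∀g K(g)) ∨ ¬(∃c K(c))) ∧ ((∃f ∀d (Q(d) ∧ ¬Q(f))) ∨ (∀a N(a)))
Drive negations inward (¬∀x A ≡ ∃x ¬A, ¬∃x A ≡ ∀x ¬A, De Morgan for ∧/∨):
  ((∀g K(g)) ∨ (∀c ¬K(c))) ∧ ((∃f ∀d (Q(d) ∧ ¬Q(f))) ∨ (∀a N(a)))
All bound variables are already distinct, so no renaming is needed.
Pull the quantifiers to the front (each side's bound variable is not free in the other side):
  ∀g ∀c ∃f ∀d ∀a ((K(g) ∨ ¬K(c)) ∧ (Q(d) ∧ ¬Q(f) ∨ N(a)))
The quantifier ∃c sits under an odd number of negations (counting the antecedent side of each →), so it flips to ∀c.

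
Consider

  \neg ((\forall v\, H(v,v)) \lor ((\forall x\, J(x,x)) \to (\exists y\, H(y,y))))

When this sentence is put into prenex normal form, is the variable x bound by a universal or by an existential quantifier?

Rewrite implications/biconditionals: A → B as ¬A ∨ B.
  \neg ((\forall v\, H(v,v)) \lor \neg (\forall x\, J(x,x)) \lor (\exists y\, H(y,y)))
Move each ¬ inward, flipping quantifiers it crosses:
  (\exists v\, \neg H(v,v)) \land (\forall x\, J(x,x)) \land (\forall y\, \neg H(y,y))
All bound variables are already distinct, so no renaming is needed.
Extract every quantifier outward, since the variables are now distinct and don't occur free across branches:
  \exists v\, \forall x\, \forall y\, (\neg H(v,v) \land J(x,x) \land \neg H(y,y))
The quantifier \forall x sits under an even number of negations (counting the antecedent side of each →), so it remains universal.

universal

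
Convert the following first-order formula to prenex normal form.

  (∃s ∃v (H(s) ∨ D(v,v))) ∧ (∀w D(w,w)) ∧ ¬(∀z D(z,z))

Push ¬ through the quantifiers and connectives to reach negation normal form:
  (∃s ∃v (H(s) ∨ D(v,v))) ∧ (∀w D(w,w)) ∧ (∃z ¬D(z,z))
Pull the quantifiers to the front (each side's bound variable is not free in the other side):
  ∃s ∃v ∀w ∃z ((H(s) ∨ D(v,v)) ∧ D(w,w) ∧ ¬D(z,z))

∃s ∃v ∀w ∃z ((H(s) ∨ D(v,v)) ∧ D(w,w) ∧ ¬D(z,z))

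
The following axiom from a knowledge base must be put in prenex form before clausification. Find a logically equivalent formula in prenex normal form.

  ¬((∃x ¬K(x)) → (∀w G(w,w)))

∃x ∃w (¬K(x) ∧ ¬G(w,w))

Rewrite implications/biconditionals: A → B as ¬A ∨ B.
  ¬(¬(∃x ¬K(x)) ∨ (∀w G(w,w)))
Push ¬ through the quantifiers and connectives to reach negation normal form:
  (∃x ¬K(x)) ∧ (∃w ¬G(w,w))
All bound variables are already distinct, so no renaming is needed.
Pull the quantifiers to the front (each side's bound variable is not free in the other side):
  ∃x ∃w (¬K(x) ∧ ¬G(w,w))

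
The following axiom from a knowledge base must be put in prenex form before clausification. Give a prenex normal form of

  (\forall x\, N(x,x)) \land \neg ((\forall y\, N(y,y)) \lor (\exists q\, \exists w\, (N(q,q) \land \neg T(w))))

\forall x\, \exists y\, \forall q\, \forall w\, (N(x,x) \land \neg N(y,y) \land (\neg N(q,q) \lor T(w)))

Push ¬ through the quantifiers and connectives to reach negation normal form:
  (\forall x\, N(x,x)) \land (\exists y\, \neg N(y,y)) \land (\forall q\, \forall w\, (\neg N(q,q) \lor T(w)))
Pull the quantifiers to the front (each side's bound variable is not free in the other side):
  \forall x\, \exists y\, \forall q\, \forall w\, (N(x,x) \land \neg N(y,y) \land (\neg N(q,q) \lor T(w)))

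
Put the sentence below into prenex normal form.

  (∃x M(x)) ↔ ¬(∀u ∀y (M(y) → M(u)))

First replace A → B with ¬A ∨ B; A ↔ B as (¬A ∨ B) ∧ (¬B ∨ A).
  (¬(∃x M(x)) ∨ ¬(∀u ∀y (¬M(y) ∨ M(u)))) ∧ (¬¬(∀u ∀y (¬M(y) ∨ M(u))) ∨ (∃x M(x)))
Push ¬ through the quantifiers and connectives to reach negation normal form:
  ((∀x ¬M(x)) ∨ (∃u ∃y (M(y) ∧ ¬M(u)))) ∧ ((∀u ∀y (¬M(y) ∨ M(u))) ∨ (∃x M(x)))
Standardize variables apart so no two quantifiers bind the same name: u↦q, y↦w, x↦v1.
  ((∀x ¬M(x)) ∨ (∃u ∃y (M(y) ∧ ¬M(u)))) ∧ ((∀q ∀w (¬M(w) ∨ M(q))) ∨ (∃v1 M(v1)))
Extract every quantifier outward, since the variables are now distinct and don't occur free across branches:
  ∀x ∃u ∃y ∀q ∀w ∃v1 ((¬M(x) ∨ M(y) ∧ ¬M(u)) ∧ (¬M(w) ∨ M(q) ∨ M(v1)))

∀x ∃u ∃y ∀q ∀w ∃v1 ((¬M(x) ∨ M(y) ∧ ¬M(u)) ∧ (¬M(w) ∨ M(q) ∨ M(v1)))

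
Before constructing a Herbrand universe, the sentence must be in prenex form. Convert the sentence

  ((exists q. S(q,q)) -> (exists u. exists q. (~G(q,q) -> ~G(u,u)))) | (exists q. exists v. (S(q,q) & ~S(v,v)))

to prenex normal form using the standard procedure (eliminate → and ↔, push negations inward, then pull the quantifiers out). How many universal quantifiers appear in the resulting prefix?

1

Eliminate → and ↔ using ¬ and ∨.
  ~(exists q. S(q,q)) | (exists u. exists q. (~~G(q,q) | ~G(u,u))) | (exists q. exists v. (S(q,q) & ~S(v,v)))
Push ¬ through the quantifiers and connectives to reach negation normal form:
  (forall q. ~S(q,q)) | (exists u. exists q. (G(q,q) | ~G(u,u))) | (exists q. exists v. (S(q,q) & ~S(v,v)))
Standardize variables apart so no two quantifiers bind the same name: q↦w, q↦w1.
  (forall q. ~S(q,q)) | (exists u. exists w. (G(w,w) | ~G(u,u))) | (exists w1. exists v. (S(w1,w1) & ~S(v,v)))
Extract every quantifier outward, since the variables are now distinct and don't occur free across branches:
  forall q. exists u. exists w. exists w1. exists v. (~S(q,q) | G(w,w) | ~G(u,u) | S(w1,w1) & ~S(v,v))
The prefix is forall q exists u exists w exists w1 exists v: 1 universal, 4 existential.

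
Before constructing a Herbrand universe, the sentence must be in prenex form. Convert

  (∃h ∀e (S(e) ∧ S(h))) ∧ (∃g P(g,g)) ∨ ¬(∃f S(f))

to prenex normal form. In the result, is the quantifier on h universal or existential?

existential

Move each ¬ inward, flipping quantifiers it crosses:
  (∃h ∀e (S(e) ∧ S(h))) ∧ (∃g P(g,g)) ∨ (∀f ¬S(f))
Extract every quantifier outward, since the variables are now distinct and don't occur free across branches:
  ∃h ∀e ∃g ∀f (S(e) ∧ S(h) ∧ P(g,g) ∨ ¬S(f))
The quantifier ∃h sits under an even number of negations, so it remains existential.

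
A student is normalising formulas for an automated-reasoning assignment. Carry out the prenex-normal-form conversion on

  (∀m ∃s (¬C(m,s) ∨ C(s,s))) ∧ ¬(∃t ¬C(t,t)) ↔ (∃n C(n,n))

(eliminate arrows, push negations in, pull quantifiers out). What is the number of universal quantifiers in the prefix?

4

First replace A → B with ¬A ∨ B; A ↔ B as (¬A ∨ B) ∧ (¬B ∨ A).
  (¬((∀m ∃s (¬C(m,s) ∨ C(s,s))) ∧ ¬(∃t ¬C(t,t))) ∨ (∃n C(n,n))) ∧ (¬(∃n C(n,n)) ∨ (∀m ∃s (¬C(m,s) ∨ C(s,s))) ∧ ¬(∃t ¬C(t,t)))
Push ¬ through the quantifiers and connectives to reach negation normal form:
  ((∃m ∀s (C(m,s) ∧ ¬C(s,s))) ∨ (∃t ¬C(t,t)) ∨ (∃n C(n,n))) ∧ ((∀n ¬C(n,n)) ∨ (∀m ∃s (¬C(m,s) ∨ C(s,s))) ∧ (∀t C(t,t)))
Give each quantifier a distinct variable: n↦u1, m↦u, s↦r, t↦v.
  ((∃m ∀s (C(m,s) ∧ ¬C(s,s))) ∨ (∃t ¬C(t,t)) ∨ (∃n C(n,n))) ∧ ((∀u1 ¬C(u1,u1)) ∨ (∀u ∃r (¬C(u,r) ∨ C(r,r))) ∧ (∀v C(v,v)))
Finally move all quantifiers to the prefix:
  ∃m ∀s ∃t ∃n ∀u1 ∀u ∃r ∀v ((C(m,s) ∧ ¬C(s,s) ∨ ¬C(t,t) ∨ C(n,n)) ∧ (¬C(u1,u1) ∨ (¬C(u,r) ∨ C(r,r)) ∧ C(v,v)))
The prefix is ∃m ∀s ∃t ∃n ∀u1 ∀u ∃r ∀v: 4 universal, 4 existential.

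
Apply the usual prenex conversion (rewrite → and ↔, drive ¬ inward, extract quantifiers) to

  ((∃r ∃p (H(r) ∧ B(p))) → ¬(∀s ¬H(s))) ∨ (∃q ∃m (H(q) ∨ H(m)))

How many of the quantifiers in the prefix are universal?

2

Eliminate → and ↔ using ¬ and ∨.
  ¬(∃r ∃p (H(r) ∧ B(p))) ∨ ¬(∀s ¬H(s)) ∨ (∃q ∃m (H(q) ∨ H(m)))
Move each ¬ inward, flipping quantifiers it crosses:
  (∀r ∀p (¬H(r) ∨ ¬B(p))) ∨ (∃s H(s)) ∨ (∃q ∃m (H(q) ∨ H(m)))
Pull the quantifiers to the front (each side's bound variable is not free in the other side):
  ∀r ∀p ∃s ∃q ∃m (¬H(r) ∨ ¬B(p) ∨ H(s) ∨ H(q) ∨ H(m))
The prefix is ∀r ∀p ∃s ∃q ∃m: 2 universal, 3 existential.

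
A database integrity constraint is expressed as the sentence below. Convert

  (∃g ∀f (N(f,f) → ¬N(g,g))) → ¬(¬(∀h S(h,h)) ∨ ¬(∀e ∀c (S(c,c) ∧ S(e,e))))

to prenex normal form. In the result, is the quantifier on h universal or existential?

Eliminate → and ↔ using ¬ and ∨.
  ¬(∃g ∀f (¬N(f,f) ∨ ¬N(g,g))) ∨ ¬(¬(∀h S(h,h)) ∨ ¬(∀e ∀c (S(c,c) ∧ S(e,e))))
Drive negations inward (¬∀x A ≡ ∃x ¬A, ¬∃x A ≡ ∀x ¬A, De Morgan for ∧/∨):
  (∀g ∃f (N(f,f) ∧ N(g,g))) ∨ (∀h S(h,h)) ∧ (∀e ∀c (S(c,c) ∧ S(e,e)))
Extract every quantifier outward, since the variables are now distinct and don't occur free across branches:
  ∀g ∃f ∀h ∀e ∀c (N(f,f) ∧ N(g,g) ∨ S(h,h) ∧ S(c,c) ∧ S(e,e))
The quantifier ∀h sits under an even number of negations (counting the antecedent side of each →), so it remains universal.

universal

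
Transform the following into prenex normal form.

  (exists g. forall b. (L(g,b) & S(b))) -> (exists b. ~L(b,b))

First replace A → B with ¬A ∨ B.
  ~(exists g. forall b. (L(g,b) & S(b))) | (exists b. ~L(b,b))
Push ¬ through the quantifiers and connectives to reach negation normal form:
  (forall g. exists b. (~L(g,b) | ~S(b))) | (exists b. ~L(b,b))
Rename bound variables to avoid capture: b↦r.
  (forall g. exists b. (~L(g,b) | ~S(b))) | (exists r. ~L(r,r))
Pull the quantifiers to the front (each side's bound variable is not free in the other side):
  forall g. exists b. exists r. (~L(g,b) | ~S(b) | ~L(r,r))

forall g. exists b. exists r. (~L(g,b) | ~S(b) | ~L(r,r))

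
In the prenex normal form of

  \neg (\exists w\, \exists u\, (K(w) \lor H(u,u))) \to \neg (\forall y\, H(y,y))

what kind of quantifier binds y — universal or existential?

First replace A → B with ¬A ∨ B.
  \neg \neg (\exists w\, \exists u\, (K(w) \lor H(u,u))) \lor \neg (\forall y\, H(y,y))
Push ¬ through the quantifiers and connectives to reach negation normal form:
  (\exists w\, \exists u\, (K(w) \lor H(u,u))) \lor (\exists y\, \neg H(y,y))
Pull the quantifiers to the front (each side's bound variable is not free in the other side):
  \exists w\, \exists u\, \exists y\, (K(w) \lor H(u,u) \lor \neg H(y,y))
The quantifier \forall y sits under an odd number of negations (counting the antecedent side of each →), so it flips to \exists y.

existential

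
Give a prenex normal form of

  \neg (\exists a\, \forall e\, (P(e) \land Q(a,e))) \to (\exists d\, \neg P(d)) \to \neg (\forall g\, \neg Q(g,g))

\exists a\, \forall e\, \forall d\, \exists g\, (P(e) \land Q(a,e) \lor P(d) \lor Q(g,g))

First replace A → B with ¬A ∨ B.
  \neg \neg (\exists a\, \forall e\, (P(e) \land Q(a,e))) \lor \neg (\exists d\, \neg P(d)) \lor \neg (\forall g\, \neg Q(g,g))
Drive negations inward (¬∀x A ≡ ∃x ¬A, ¬∃x A ≡ ∀x ¬A, De Morgan for ∧/∨):
  (\exists a\, \forall e\, (P(e) \land Q(a,e))) \lor (\forall d\, P(d)) \lor (\exists g\, Q(g,g))
All bound variables are already distinct, so no renaming is needed.
Finally move all quantifiers to the prefix:
  \exists a\, \forall e\, \forall d\, \exists g\, (P(e) \land Q(a,e) \lor P(d) \lor Q(g,g))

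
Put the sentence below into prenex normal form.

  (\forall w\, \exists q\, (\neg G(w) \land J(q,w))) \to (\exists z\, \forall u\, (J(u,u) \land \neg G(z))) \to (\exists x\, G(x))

\exists w\, \forall q\, \forall z\, \exists u\, \exists x\, (G(w) \lor \neg J(q,w) \lor \neg J(u,u) \lor G(z) \lor G(x))

First replace A → B with ¬A ∨ B.
  \neg (\forall w\, \exists q\, (\neg G(w) \land J(q,w))) \lor \neg (\exists z\, \forall u\, (J(u,u) \land \neg G(z))) \lor (\exists x\, G(x))
Drive negations inward (¬∀x A ≡ ∃x ¬A, ¬∃x A ≡ ∀x ¬A, De Morgan for ∧/∨):
  (\exists w\, \forall q\, (G(w) \lor \neg J(q,w))) \lor (\forall z\, \exists u\, (\neg J(u,u) \lor G(z))) \lor (\exists x\, G(x))
All bound variables are already distinct, so no renaming is needed.
Finally move all quantifiers to the prefix:
  \exists w\, \forall q\, \forall z\, \exists u\, \exists x\, (G(w) \lor \neg J(q,w) \lor \neg J(u,u) \lor G(z) \lor G(x))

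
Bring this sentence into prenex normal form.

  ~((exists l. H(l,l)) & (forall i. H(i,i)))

forall l. exists i. (~H(l,l) | ~H(i,i))

Move each ¬ inward, flipping quantifiers it crosses:
  (forall l. ~H(l,l)) | (exists i. ~H(i,i))
All bound variables are already distinct, so no renaming is needed.
Pull the quantifiers to the front (each side's bound variable is not free in the other side):
  forall l. exists i. (~H(l,l) | ~H(i,i))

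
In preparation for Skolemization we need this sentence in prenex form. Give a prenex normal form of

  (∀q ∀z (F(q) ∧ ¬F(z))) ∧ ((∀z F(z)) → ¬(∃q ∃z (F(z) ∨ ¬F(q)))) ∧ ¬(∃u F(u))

∀q ∀z ∃x1 ∀v1 ∀u1 ∀u (F(q) ∧ ¬F(z) ∧ (¬F(x1) ∨ ¬F(u1) ∧ F(v1)) ∧ ¬F(u))

Rewrite implications/biconditionals: A → B as ¬A ∨ B.
  (∀q ∀z (F(q) ∧ ¬F(z))) ∧ (¬(∀z F(z)) ∨ ¬(∃q ∃z (F(z) ∨ ¬F(q)))) ∧ ¬(∃u F(u))
Drive negations inward (¬∀x A ≡ ∃x ¬A, ¬∃x A ≡ ∀x ¬A, De Morgan for ∧/∨):
  (∀q ∀z (F(q) ∧ ¬F(z))) ∧ ((∃z ¬F(z)) ∨ (∀q ∀z (¬F(z) ∧ F(q)))) ∧ (∀u ¬F(u))
Rename bound variables to avoid capture: z↦x1, q↦v1, z↦u1.
  (∀q ∀z (F(q) ∧ ¬F(z))) ∧ ((∃x1 ¬F(x1)) ∨ (∀v1 ∀u1 (¬F(u1) ∧ F(v1)))) ∧ (∀u ¬F(u))
Finally move all quantifiers to the prefix:
  ∀q ∀z ∃x1 ∀v1 ∀u1 ∀u (F(q) ∧ ¬F(z) ∧ (¬F(x1) ∨ ¬F(u1) ∧ F(v1)) ∧ ¬F(u))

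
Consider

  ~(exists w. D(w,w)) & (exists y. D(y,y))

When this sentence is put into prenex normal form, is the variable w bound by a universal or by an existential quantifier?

universal

Drive negations inward (¬∀x A ≡ ∃x ¬A, ¬∃x A ≡ ∀x ¬A, De Morgan for ∧/∨):
  (forall w. ~D(w,w)) & (exists y. D(y,y))
Finally move all quantifiers to the prefix:
  forall w. exists y. (~D(w,w) & D(y,y))
The quantifier exists w sits under an odd number of negations, so it flips to forall w.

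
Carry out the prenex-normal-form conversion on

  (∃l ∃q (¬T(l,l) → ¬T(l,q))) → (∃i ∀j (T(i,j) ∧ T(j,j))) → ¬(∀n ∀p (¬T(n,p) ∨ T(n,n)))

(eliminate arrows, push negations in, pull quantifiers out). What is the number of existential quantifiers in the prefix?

3

First replace A → B with ¬A ∨ B.
  ¬(∃l ∃q (¬¬T(l,l) ∨ ¬T(l,q))) ∨ ¬(∃i ∀j (T(i,j) ∧ T(j,j))) ∨ ¬(∀n ∀p (¬T(n,p) ∨ T(n,n)))
Drive negations inward (¬∀x A ≡ ∃x ¬A, ¬∃x A ≡ ∀x ¬A, De Morgan for ∧/∨):
  (∀l ∀q (¬T(l,l) ∧ T(l,q))) ∨ (∀i ∃j (¬T(i,j) ∨ ¬T(j,j))) ∨ (∃n ∃p (T(n,p) ∧ ¬T(n,n)))
Finally move all quantifiers to the prefix:
  ∀l ∀q ∀i ∃j ∃n ∃p (¬T(l,l) ∧ T(l,q) ∨ ¬T(i,j) ∨ ¬T(j,j) ∨ T(n,p) ∧ ¬T(n,n))
The prefix is ∀l ∀q ∀i ∃j ∃n ∃p: 3 universal, 3 existential.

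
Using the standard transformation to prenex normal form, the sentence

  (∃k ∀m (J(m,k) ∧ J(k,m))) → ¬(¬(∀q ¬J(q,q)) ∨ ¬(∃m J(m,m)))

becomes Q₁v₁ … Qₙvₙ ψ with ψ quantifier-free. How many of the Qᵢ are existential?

Eliminate → and ↔ using ¬ and ∨.
  ¬(∃k ∀m (J(m,k) ∧ J(k,m))) ∨ ¬(¬(∀q ¬J(q,q)) ∨ ¬(∃m J(m,m)))
Drive negations inward (¬∀x A ≡ ∃x ¬A, ¬∃x A ≡ ∀x ¬A, De Morgan for ∧/∨):
  (∀k ∃m (¬J(m,k) ∨ ¬J(k,m))) ∨ (∀q ¬J(q,q)) ∧ (∃m J(m,m))
Standardize variables apart so no two quantifiers bind the same name: m↦v.
  (∀k ∃m (¬J(m,k) ∨ ¬J(k,m))) ∨ (∀q ¬J(q,q)) ∧ (∃v J(v,v))
Finally move all quantifiers to the prefix:
  ∀k ∃m ∀q ∃v (¬J(m,k) ∨ ¬J(k,m) ∨ ¬J(q,q) ∧ J(v,v))
The prefix is ∀k ∃m ∀q ∃v: 2 universal, 2 existential.

2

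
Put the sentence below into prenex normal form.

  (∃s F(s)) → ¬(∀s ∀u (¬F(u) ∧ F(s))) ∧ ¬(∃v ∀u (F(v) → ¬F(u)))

∀s ∃v1 ∃u ∀v ∃z (¬F(s) ∨ (F(u) ∨ ¬F(v1)) ∧ F(v) ∧ F(z))

Rewrite implications/biconditionals: A → B as ¬A ∨ B.
  ¬(∃s F(s)) ∨ ¬(∀s ∀u (¬F(u) ∧ F(s))) ∧ ¬(∃v ∀u (¬F(v) ∨ ¬F(u)))
Drive negations inward (¬∀x A ≡ ∃x ¬A, ¬∃x A ≡ ∀x ¬A, De Morgan for ∧/∨):
  (∀s ¬F(s)) ∨ (∃s ∃u (F(u) ∨ ¬F(s))) ∧ (∀v ∃u (F(v) ∧ F(u)))
Rename bound variables to avoid capture: s↦v1, u↦z.
  (∀s ¬F(s)) ∨ (∃v1 ∃u (F(u) ∨ ¬F(v1))) ∧ (∀v ∃z (F(v) ∧ F(z)))
Finally move all quantifiers to the prefix:
  ∀s ∃v1 ∃u ∀v ∃z (¬F(s) ∨ (F(u) ∨ ¬F(v1)) ∧ F(v) ∧ F(z))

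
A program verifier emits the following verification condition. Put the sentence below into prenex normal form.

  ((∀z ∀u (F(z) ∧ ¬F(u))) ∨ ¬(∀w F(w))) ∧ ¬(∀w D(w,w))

∀z ∀u ∃w ∃x1 ((F(z) ∧ ¬F(u) ∨ ¬F(w)) ∧ ¬D(x1,x1))

Drive negations inward (¬∀x A ≡ ∃x ¬A, ¬∃x A ≡ ∀x ¬A, De Morgan for ∧/∨):
  ((∀z ∀u (F(z) ∧ ¬F(u))) ∨ (∃w ¬F(w))) ∧ (∃w ¬D(w,w))
Give each quantifier a distinct variable: w↦x1.
  ((∀z ∀u (F(z) ∧ ¬F(u))) ∨ (∃w ¬F(w))) ∧ (∃x1 ¬D(x1,x1))
Extract every quantifier outward, since the variables are now distinct and don't occur free across branches:
  ∀z ∀u ∃w ∃x1 ((F(z) ∧ ¬F(u) ∨ ¬F(w)) ∧ ¬D(x1,x1))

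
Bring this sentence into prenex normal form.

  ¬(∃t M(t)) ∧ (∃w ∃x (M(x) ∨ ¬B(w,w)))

∀t ∃w ∃x (¬M(t) ∧ (M(x) ∨ ¬B(w,w)))

Move each ¬ inward, flipping quantifiers it crosses:
  (∀t ¬M(t)) ∧ (∃w ∃x (M(x) ∨ ¬B(w,w)))
Finally move all quantifiers to the prefix:
  ∀t ∃w ∃x (¬M(t) ∧ (M(x) ∨ ¬B(w,w)))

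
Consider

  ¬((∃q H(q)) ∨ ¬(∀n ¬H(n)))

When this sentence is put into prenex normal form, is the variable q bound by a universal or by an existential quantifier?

universal

Drive negations inward (¬∀x A ≡ ∃x ¬A, ¬∃x A ≡ ∀x ¬A, De Morgan for ∧/∨):
  (∀q ¬H(q)) ∧ (∀n ¬H(n))
All bound variables are already distinct, so no renaming is needed.
Extract every quantifier outward, since the variables are now distinct and don't occur free across branches:
  ∀q ∀n (¬H(q) ∧ ¬H(n))
The quantifier ∃q sits under an odd number of negations, so it flips to ∀q.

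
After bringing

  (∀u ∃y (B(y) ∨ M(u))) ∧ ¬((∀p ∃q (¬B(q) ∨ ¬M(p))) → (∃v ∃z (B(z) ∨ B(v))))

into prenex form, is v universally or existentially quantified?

Eliminate → and ↔ using ¬ and ∨.
  (∀u ∃y (B(y) ∨ M(u))) ∧ ¬(¬(∀p ∃q (¬B(q) ∨ ¬M(p))) ∨ (∃v ∃z (B(z) ∨ B(v))))
Move each ¬ inward, flipping quantifiers it crosses:
  (∀u ∃y (B(y) ∨ M(u))) ∧ (∀p ∃q (¬B(q) ∨ ¬M(p))) ∧ (∀v ∀z (¬B(z) ∧ ¬B(v)))
All bound variables are already distinct, so no renaming is needed.
Finally move all quantifiers to the prefix:
  ∀u ∃y ∀p ∃q ∀v ∀z ((B(y) ∨ M(u)) ∧ (¬B(q) ∨ ¬M(p)) ∧ ¬B(z) ∧ ¬B(v))
The quantifier ∃v sits under an odd number of negations (counting the antecedent side of each →), so it flips to ∀v.

universal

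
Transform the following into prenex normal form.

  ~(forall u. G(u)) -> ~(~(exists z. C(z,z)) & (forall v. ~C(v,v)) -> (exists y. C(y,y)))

Eliminate → and ↔ using ¬ and ∨.
  ~~(forall u. G(u)) | ~(~(~(exists z. C(z,z)) & (forall v. ~C(v,v))) | (exists y. C(y,y)))
Drive negations inward (¬∀x A ≡ ∃x ¬A, ¬∃x A ≡ ∀x ¬A, De Morgan for ∧/∨):
  (forall u. G(u)) | (forall z. ~C(z,z)) & (forall v. ~C(v,v)) & (forall y. ~C(y,y))
Extract every quantifier outward, since the variables are now distinct and don't occur free across branches:
  forall u. forall z. forall v. forall y. (G(u) | ~C(z,z) & ~C(v,v) & ~C(y,y))

forall u. forall z. forall v. forall y. (G(u) | ~C(z,z) & ~C(v,v) & ~C(y,y))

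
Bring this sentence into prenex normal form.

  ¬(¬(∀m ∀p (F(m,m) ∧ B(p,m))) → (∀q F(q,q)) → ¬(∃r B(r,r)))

First replace A → B with ¬A ∨ B.
  ¬(¬¬(∀m ∀p (F(m,m) ∧ B(p,m))) ∨ ¬(∀q F(q,q)) ∨ ¬(∃r B(r,r)))
Drive negations inward (¬∀x A ≡ ∃x ¬A, ¬∃x A ≡ ∀x ¬A, De Morgan for ∧/∨):
  (∃m ∃p (¬F(m,m) ∨ ¬B(p,m))) ∧ (∀q F(q,q)) ∧ (∃r B(r,r))
All bound variables are already distinct, so no renaming is needed.
Pull the quantifiers to the front (each side's bound variable is not free in the other side):
  ∃m ∃p ∀q ∃r ((¬F(m,m) ∨ ¬B(p,m)) ∧ F(q,q) ∧ B(r,r))

∃m ∃p ∀q ∃r ((¬F(m,m) ∨ ¬B(p,m)) ∧ F(q,q) ∧ B(r,r))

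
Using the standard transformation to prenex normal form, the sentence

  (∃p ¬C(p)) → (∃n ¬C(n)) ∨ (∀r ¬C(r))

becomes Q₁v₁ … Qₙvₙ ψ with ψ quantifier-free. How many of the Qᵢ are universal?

2

First replace A → B with ¬A ∨ B.
  ¬(∃p ¬C(p)) ∨ (∃n ¬C(n)) ∨ (∀r ¬C(r))
Push ¬ through the quantifiers and connectives to reach negation normal form:
  (∀p C(p)) ∨ (∃n ¬C(n)) ∨ (∀r ¬C(r))
All bound variables are already distinct, so no renaming is needed.
Pull the quantifiers to the front (each side's bound variable is not free in the other side):
  ∀p ∃n ∀r (C(p) ∨ ¬C(n) ∨ ¬C(r))
The prefix is ∀p ∃n ∀r: 2 universal, 1 existential.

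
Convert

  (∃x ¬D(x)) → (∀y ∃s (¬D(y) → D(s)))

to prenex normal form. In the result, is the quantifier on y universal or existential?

universal

Eliminate → and ↔ using ¬ and ∨.
  ¬(∃x ¬D(x)) ∨ (∀y ∃s (¬¬D(y) ∨ D(s)))
Move each ¬ inward, flipping quantifiers it crosses:
  (∀x D(x)) ∨ (∀y ∃s (D(y) ∨ D(s)))
All bound variables are already distinct, so no renaming is needed.
Pull the quantifiers to the front (each side's bound variable is not free in the other side):
  ∀x ∀y ∃s (D(x) ∨ D(y) ∨ D(s))
The quantifier ∀y sits under an even number of negations (counting the antecedent side of each →), so it remains universal.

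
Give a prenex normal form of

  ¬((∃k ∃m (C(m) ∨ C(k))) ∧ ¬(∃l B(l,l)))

∀k ∀m ∃l (¬C(m) ∧ ¬C(k) ∨ B(l,l))

Move each ¬ inward, flipping quantifiers it crosses:
  (∀k ∀m (¬C(m) ∧ ¬C(k))) ∨ (∃l B(l,l))
All bound variables are already distinct, so no renaming is needed.
Extract every quantifier outward, since the variables are now distinct and don't occur free across branches:
  ∀k ∀m ∃l (¬C(m) ∧ ¬C(k) ∨ B(l,l))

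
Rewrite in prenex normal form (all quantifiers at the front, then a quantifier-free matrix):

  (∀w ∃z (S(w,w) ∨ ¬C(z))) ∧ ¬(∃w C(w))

∀w ∃z ∀a ((S(w,w) ∨ ¬C(z)) ∧ ¬C(a))

Move each ¬ inward, flipping quantifiers it crosses:
  (∀w ∃z (S(w,w) ∨ ¬C(z))) ∧ (∀w ¬C(w))
Rename bound variables to avoid capture: w↦a.
  (∀w ∃z (S(w,w) ∨ ¬C(z))) ∧ (∀a ¬C(a))
Extract every quantifier outward, since the variables are now distinct and don't occur free across branches:
  ∀w ∃z ∀a ((S(w,w) ∨ ¬C(z)) ∧ ¬C(a))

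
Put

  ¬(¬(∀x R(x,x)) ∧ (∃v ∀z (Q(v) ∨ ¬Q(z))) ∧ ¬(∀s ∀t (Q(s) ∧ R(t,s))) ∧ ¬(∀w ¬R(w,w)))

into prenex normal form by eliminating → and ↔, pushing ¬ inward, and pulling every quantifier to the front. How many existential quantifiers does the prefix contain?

1

Drive negations inward (¬∀x A ≡ ∃x ¬A, ¬∃x A ≡ ∀x ¬A, De Morgan for ∧/∨):
  (∀x R(x,x)) ∨ (∀v ∃z (¬Q(v) ∧ Q(z))) ∨ (∀s ∀t (Q(s) ∧ R(t,s))) ∨ (∀w ¬R(w,w))
All bound variables are already distinct, so no renaming is needed.
Pull the quantifiers to the front (each side's bound variable is not free in the other side):
  ∀x ∀v ∃z ∀s ∀t ∀w (R(x,x) ∨ ¬Q(v) ∧ Q(z) ∨ Q(s) ∧ R(t,s) ∨ ¬R(w,w))
The prefix is ∀x ∀v ∃z ∀s ∀t ∀w: 5 universal, 1 existential.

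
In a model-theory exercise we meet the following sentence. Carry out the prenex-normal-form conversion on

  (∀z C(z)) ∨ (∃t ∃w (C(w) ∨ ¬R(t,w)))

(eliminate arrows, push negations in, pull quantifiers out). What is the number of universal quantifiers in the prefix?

Pull the quantifiers to the front (each side's bound variable is not free in the other side):
  ∀z ∃t ∃w (C(z) ∨ C(w) ∨ ¬R(t,w))
The prefix is ∀z ∃t ∃w: 1 universal, 2 existential.

1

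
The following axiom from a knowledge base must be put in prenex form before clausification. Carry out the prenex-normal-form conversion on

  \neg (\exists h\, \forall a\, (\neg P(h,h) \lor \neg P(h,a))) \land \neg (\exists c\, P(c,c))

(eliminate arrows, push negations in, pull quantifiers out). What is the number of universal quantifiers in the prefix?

Drive negations inward (¬∀x A ≡ ∃x ¬A, ¬∃x A ≡ ∀x ¬A, De Morgan for ∧/∨):
  (\forall h\, \exists a\, (P(h,h) \land P(h,a))) \land (\forall c\, \neg P(c,c))
Extract every quantifier outward, since the variables are now distinct and don't occur free across branches:
  \forall h\, \exists a\, \forall c\, (P(h,h) \land P(h,a) \land \neg P(c,c))
The prefix is \forall h \exists a \forall c: 2 universal, 1 existential.

2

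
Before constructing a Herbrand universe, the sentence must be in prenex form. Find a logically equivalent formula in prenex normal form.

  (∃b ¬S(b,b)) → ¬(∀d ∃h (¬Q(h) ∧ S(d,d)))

∀b ∃d ∀h (S(b,b) ∨ Q(h) ∨ ¬S(d,d))

Eliminate → and ↔ using ¬ and ∨.
  ¬(∃b ¬S(b,b)) ∨ ¬(∀d ∃h (¬Q(h) ∧ S(d,d)))
Drive negations inward (¬∀x A ≡ ∃x ¬A, ¬∃x A ≡ ∀x ¬A, De Morgan for ∧/∨):
  (∀b S(b,b)) ∨ (∃d ∀h (Q(h) ∨ ¬S(d,d)))
All bound variables are already distinct, so no renaming is needed.
Pull the quantifiers to the front (each side's bound variable is not free in the other side):
  ∀b ∃d ∀h (S(b,b) ∨ Q(h) ∨ ¬S(d,d))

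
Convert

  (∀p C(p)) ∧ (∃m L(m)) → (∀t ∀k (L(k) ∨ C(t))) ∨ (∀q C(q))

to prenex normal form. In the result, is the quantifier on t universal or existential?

universal

Rewrite implications/biconditionals: A → B as ¬A ∨ B.
  ¬((∀p C(p)) ∧ (∃m L(m))) ∨ (∀t ∀k (L(k) ∨ C(t))) ∨ (∀q C(q))
Move each ¬ inward, flipping quantifiers it crosses:
  (∃p ¬C(p)) ∨ (∀m ¬L(m)) ∨ (∀t ∀k (L(k) ∨ C(t))) ∨ (∀q C(q))
Finally move all quantifiers to the prefix:
  ∃p ∀m ∀t ∀k ∀q (¬C(p) ∨ ¬L(m) ∨ L(k) ∨ C(t) ∨ C(q))
The quantifier ∀t sits under an even number of negations (counting the antecedent side of each →), so it remains universal.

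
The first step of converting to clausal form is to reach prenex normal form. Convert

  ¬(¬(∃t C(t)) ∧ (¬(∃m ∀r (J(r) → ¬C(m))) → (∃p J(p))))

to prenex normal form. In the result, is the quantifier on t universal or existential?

existential

First replace A → B with ¬A ∨ B.
  ¬(¬(∃t C(t)) ∧ (¬¬(∃m ∀r (¬J(r) ∨ ¬C(m))) ∨ (∃p J(p))))
Move each ¬ inward, flipping quantifiers it crosses:
  (∃t C(t)) ∨ (∀m ∃r (J(r) ∧ C(m))) ∧ (∀p ¬J(p))
All bound variables are already distinct, so no renaming is needed.
Extract every quantifier outward, since the variables are now distinct and don't occur free across branches:
  ∃t ∀m ∃r ∀p (C(t) ∨ J(r) ∧ C(m) ∧ ¬J(p))
The quantifier ∃t sits under an even number of negations (counting the antecedent side of each →), so it remains existential.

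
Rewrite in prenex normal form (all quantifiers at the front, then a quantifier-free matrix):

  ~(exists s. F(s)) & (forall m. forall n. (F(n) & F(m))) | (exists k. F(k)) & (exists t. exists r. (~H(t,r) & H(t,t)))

Drive negations inward (¬∀x A ≡ ∃x ¬A, ¬∃x A ≡ ∀x ¬A, De Morgan for ∧/∨):
  (forall s. ~F(s)) & (forall m. forall n. (F(n) & F(m))) | (exists k. F(k)) & (exists t. exists r. (~H(t,r) & H(t,t)))
All bound variables are already distinct, so no renaming is needed.
Extract every quantifier outward, since the variables are now distinct and don't occur free across branches:
  forall s. forall m. forall n. exists k. exists t. exists r. (~F(s) & F(n) & F(m) | F(k) & ~H(t,r) & H(t,t))

forall s. forall m. forall n. exists k. exists t. exists r. (~F(s) & F(n) & F(m) | F(k) & ~H(t,r) & H(t,t))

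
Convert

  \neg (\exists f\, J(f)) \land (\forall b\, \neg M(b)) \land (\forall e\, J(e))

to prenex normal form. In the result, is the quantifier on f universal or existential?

Move each ¬ inward, flipping quantifiers it crosses:
  (\forall f\, \neg J(f)) \land (\forall b\, \neg M(b)) \land (\forall e\, J(e))
Extract every quantifier outward, since the variables are now distinct and don't occur free across branches:
  \forall f\, \forall b\, \forall e\, (\neg J(f) \land \neg M(b) \land J(e))
The quantifier \exists f sits under an odd number of negations, so it flips to \forall f.

universal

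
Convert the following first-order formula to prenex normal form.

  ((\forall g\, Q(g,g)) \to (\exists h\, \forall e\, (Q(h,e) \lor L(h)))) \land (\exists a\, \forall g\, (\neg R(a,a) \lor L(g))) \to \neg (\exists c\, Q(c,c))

First replace A → B with ¬A ∨ B.
  \neg ((\neg (\forall g\, Q(g,g)) \lor (\exists h\, \forall e\, (Q(h,e) \lor L(h)))) \land (\exists a\, \forall g\, (\neg R(a,a) \lor L(g)))) \lor \neg (\exists c\, Q(c,c))
Move each ¬ inward, flipping quantifiers it crosses:
  (\forall g\, Q(g,g)) \land (\forall h\, \exists e\, (\neg Q(h,e) \land \neg L(h))) \lor (\forall a\, \exists g\, (R(a,a) \land \neg L(g))) \lor (\forall c\, \neg Q(c,c))
Give each quantifier a distinct variable: g↦t.
  (\forall g\, Q(g,g)) \land (\forall h\, \exists e\, (\neg Q(h,e) \land \neg L(h))) \lor (\forall a\, \exists t\, (R(a,a) \land \neg L(t))) \lor (\forall c\, \neg Q(c,c))
Finally move all quantifiers to the prefix:
  \forall g\, \forall h\, \exists e\, \forall a\, \exists t\, \forall c\, (Q(g,g) \land \neg Q(h,e) \land \neg L(h) \lor R(a,a) \land \neg L(t) \lor \neg Q(c,c))

\forall g\, \forall h\, \exists e\, \forall a\, \exists t\, \forall c\, (Q(g,g) \land \neg Q(h,e) \land \neg L(h) \lor R(a,a) \land \neg L(t) \lor \neg Q(c,c))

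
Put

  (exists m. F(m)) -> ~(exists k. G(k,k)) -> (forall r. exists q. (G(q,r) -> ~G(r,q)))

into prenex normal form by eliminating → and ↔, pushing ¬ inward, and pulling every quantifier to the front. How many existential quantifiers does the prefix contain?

Rewrite implications/biconditionals: A → B as ¬A ∨ B.
  ~(exists m. F(m)) | ~~(exists k. G(k,k)) | (forall r. exists q. (~G(q,r) | ~G(r,q)))
Move each ¬ inward, flipping quantifiers it crosses:
  (forall m. ~F(m)) | (exists k. G(k,k)) | (forall r. exists q. (~G(q,r) | ~G(r,q)))
Extract every quantifier outward, since the variables are now distinct and don't occur free across branches:
  forall m. exists k. forall r. exists q. (~F(m) | G(k,k) | ~G(q,r) | ~G(r,q))
The prefix is forall m exists k forall r exists q: 2 universal, 2 existential.

2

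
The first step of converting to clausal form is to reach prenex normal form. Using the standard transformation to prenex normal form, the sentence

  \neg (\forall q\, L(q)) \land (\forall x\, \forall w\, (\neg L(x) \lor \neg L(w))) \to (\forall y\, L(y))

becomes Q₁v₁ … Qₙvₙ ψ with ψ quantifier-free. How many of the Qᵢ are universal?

Eliminate → and ↔ using ¬ and ∨.
  \neg (\neg (\forall q\, L(q)) \land (\forall x\, \forall w\, (\neg L(x) \lor \neg L(w)))) \lor (\forall y\, L(y))
Drive negations inward (¬∀x A ≡ ∃x ¬A, ¬∃x A ≡ ∀x ¬A, De Morgan for ∧/∨):
  (\forall q\, L(q)) \lor (\exists x\, \exists w\, (L(x) \land L(w))) \lor (\forall y\, L(y))
Pull the quantifiers to the front (each side's bound variable is not free in the other side):
  \forall q\, \exists x\, \exists w\, \forall y\, (L(q) \lor L(x) \land L(w) \lor L(y))
The prefix is \forall q \exists x \exists w \forall y: 2 universal, 2 existential.

2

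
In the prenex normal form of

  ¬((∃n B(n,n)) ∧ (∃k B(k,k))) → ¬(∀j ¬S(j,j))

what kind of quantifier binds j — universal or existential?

existential

Eliminate → and ↔ using ¬ and ∨.
  ¬¬((∃n B(n,n)) ∧ (∃k B(k,k))) ∨ ¬(∀j ¬S(j,j))
Drive negations inward (¬∀x A ≡ ∃x ¬A, ¬∃x A ≡ ∀x ¬A, De Morgan for ∧/∨):
  (∃n B(n,n)) ∧ (∃k B(k,k)) ∨ (∃j S(j,j))
All bound variables are already distinct, so no renaming is needed.
Pull the quantifiers to the front (each side's bound variable is not free in the other side):
  ∃n ∃k ∃j (B(n,n) ∧ B(k,k) ∨ S(j,j))
The quantifier ∀j sits under an odd number of negations (counting the antecedent side of each →), so it flips to ∃j.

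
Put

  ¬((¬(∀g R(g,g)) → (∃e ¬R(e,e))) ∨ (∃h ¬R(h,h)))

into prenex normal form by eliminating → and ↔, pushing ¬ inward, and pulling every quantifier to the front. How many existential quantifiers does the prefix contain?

1

First replace A → B with ¬A ∨ B.
  ¬(¬¬(∀g R(g,g)) ∨ (∃e ¬R(e,e)) ∨ (∃h ¬R(h,h)))
Move each ¬ inward, flipping quantifiers it crosses:
  (∃g ¬R(g,g)) ∧ (∀e R(e,e)) ∧ (∀h R(h,h))
Extract every quantifier outward, since the variables are now distinct and don't occur free across branches:
  ∃g ∀e ∀h (¬R(g,g) ∧ R(e,e) ∧ R(h,h))
The prefix is ∃g ∀e ∀h: 2 universal, 1 existential.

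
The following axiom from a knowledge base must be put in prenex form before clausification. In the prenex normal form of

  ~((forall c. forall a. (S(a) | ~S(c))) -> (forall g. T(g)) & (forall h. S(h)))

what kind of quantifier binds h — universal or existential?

First replace A → B with ¬A ∨ B.
  ~(~(forall c. forall a. (S(a) | ~S(c))) | (forall g. T(g)) & (forall h. S(h)))
Move each ¬ inward, flipping quantifiers it crosses:
  (forall c. forall a. (S(a) | ~S(c))) & ((exists g. ~T(g)) | (exists h. ~S(h)))
Extract every quantifier outward, since the variables are now distinct and don't occur free across branches:
  forall c. forall a. exists g. exists h. ((S(a) | ~S(c)) & (~T(g) | ~S(h)))
The quantifier forall h sits under an odd number of negations (counting the antecedent side of each →), so it flips to exists h.

existential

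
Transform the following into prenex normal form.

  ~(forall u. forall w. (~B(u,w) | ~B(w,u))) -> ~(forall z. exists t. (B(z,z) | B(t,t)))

First replace A → B with ¬A ∨ B.
  ~~(forall u. forall w. (~B(u,w) | ~B(w,u))) | ~(forall z. exists t. (B(z,z) | B(t,t)))
Drive negations inward (¬∀x A ≡ ∃x ¬A, ¬∃x A ≡ ∀x ¬A, De Morgan for ∧/∨):
  (forall u. forall w. (~B(u,w) | ~B(w,u))) | (exists z. forall t. (~B(z,z) & ~B(t,t)))
All bound variables are already distinct, so no renaming is needed.
Finally move all quantifiers to the prefix:
  forall u. forall w. exists z. forall t. (~B(u,w) | ~B(w,u) | ~B(z,z) & ~B(t,t))

forall u. forall w. exists z. forall t. (~B(u,w) | ~B(w,u) | ~B(z,z) & ~B(t,t))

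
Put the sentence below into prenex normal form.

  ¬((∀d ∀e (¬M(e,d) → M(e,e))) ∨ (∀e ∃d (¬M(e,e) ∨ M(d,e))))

Rewrite implications/biconditionals: A → B as ¬A ∨ B.
  ¬((∀d ∀e (¬¬M(e,d) ∨ M(e,e))) ∨ (∀e ∃d (¬M(e,e) ∨ M(d,e))))
Move each ¬ inward, flipping quantifiers it crosses:
  (∃d ∃e (¬M(e,d) ∧ ¬M(e,e))) ∧ (∃e ∀d (M(e,e) ∧ ¬M(d,e)))
Rename bound variables to avoid capture: e↦q, d↦t.
  (∃d ∃e (¬M(e,d) ∧ ¬M(e,e))) ∧ (∃q ∀t (M(q,q) ∧ ¬M(t,q)))
Extract every quantifier outward, since the variables are now distinct and don't occur free across branches:
  ∃d ∃e ∃q ∀t (¬M(e,d) ∧ ¬M(e,e) ∧ M(q,q) ∧ ¬M(t,q))

∃d ∃e ∃q ∀t (¬M(e,d) ∧ ¬M(e,e) ∧ M(q,q) ∧ ¬M(t,q))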